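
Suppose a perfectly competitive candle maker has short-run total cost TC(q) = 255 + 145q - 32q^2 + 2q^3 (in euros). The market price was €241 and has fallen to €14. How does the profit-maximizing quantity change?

Output falls from 12 to 0 (the firm shuts down)

MC = 145 - 64q + 6q^2; the shutdown threshold is min AVC = €17 (at q = 8).
At P = €241 ≥ min AVC, set P = MC on the rising branch: q = 12.
At P = €14 < min AVC = €17, price no longer covers variable cost at any output, so the firm shuts down: q = 0.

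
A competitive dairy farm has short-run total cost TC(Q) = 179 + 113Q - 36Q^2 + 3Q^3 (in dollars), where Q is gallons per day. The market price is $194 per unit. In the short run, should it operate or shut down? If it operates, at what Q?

Variable cost is VC = 113Q - 36Q^2 + 3Q^3, so AVC = VC/Q = 113 - 36Q + 3Q^2 and MC = dTC/dQ = 113 - 72Q + 9Q^2.
The AVC parabola has its vertex at Q = 36/6 = 6, where AVC = 113 - 36·6 + 3·6^2 = $5.
Because $194 ≥ $5, revenue can cover variable cost; the firm operates.
Set P = MC: 194 = 113 - 72Q + 9Q^2 → -81 - 72Q + 9Q^2 = 0. The roots are Q = -1 and Q = 9; the profit-maximizing output is on the rising part of MC, so Q* = 9.
Check: AVC at Q = 9 is $32 ≤ P, so revenue covers variable cost.
Profit = P·Q − TC = 194·9 − 467 = $1279.

Produce at Q = 9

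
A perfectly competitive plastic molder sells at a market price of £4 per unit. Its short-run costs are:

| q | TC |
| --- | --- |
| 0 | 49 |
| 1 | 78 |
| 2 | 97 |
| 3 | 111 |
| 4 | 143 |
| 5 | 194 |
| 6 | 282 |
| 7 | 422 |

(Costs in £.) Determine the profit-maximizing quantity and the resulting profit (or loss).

q = 0 (shut down); profit = -£49

Compute π = P·q − TC at each output: q=0: -49; q=1: -74; q=2: -89; q=3: -99; q=4: -127; q=5: -174; q=6: -258; q=7: -394.
Profit is highest at q = 0. Equivalently, the lowest AVC in the table is 62/3 ≈ £20.67 at q = 3, and P = £4 falls below it — price never covers variable cost, so the firm shuts down and loses only its fixed cost.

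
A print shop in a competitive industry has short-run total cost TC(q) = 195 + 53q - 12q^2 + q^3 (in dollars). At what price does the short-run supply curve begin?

$17 per unit

Short-run supply begins at min AVC. From VC = 53q - 12q^2 + q^3, AVC = 53 - 12q + q^2.
dAVC/dq = -12 + 2q = 0 gives q = 6. min AVC = 53 - 12·6 + 6^2 = 17.
The firm shuts down for any P below $17.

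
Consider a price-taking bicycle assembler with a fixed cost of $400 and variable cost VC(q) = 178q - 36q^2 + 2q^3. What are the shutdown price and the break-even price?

Shutdown price = $16; break-even price = $58

Shutdown price = min AVC. AVC = 178 - 36q + 2q^2, with vertex at q = 9 and minimum $16.
ATC = 400/q + 178 - 36q + 2q^2. Setting dATC/dq = −400/q^2 − 36 + 4q = 0 gives q = 10 (since 4·10^3 − 36·10^2 = 400).
min ATC = 400/10 + 178 − 36·10 + 2·10^2 = $58. That is the break-even price.
Between these two prices the firm operates at a loss; above $58 it earns a profit.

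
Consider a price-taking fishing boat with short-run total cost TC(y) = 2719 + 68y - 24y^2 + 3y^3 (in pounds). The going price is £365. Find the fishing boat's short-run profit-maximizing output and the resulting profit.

AVC = 68 - 24y + 3y^2; min AVC = £20 at y = 4. Since P = £365 ≥ min AVC, the firm produces.
With MC = 68 - 48y + 9y^2, P = MC on the upward-sloping part at y* = 9.
TR = 365·9 = 3285. TC = 2719 + 855 = 3574. Profit = 3285 − 3574 = -£289.
That loss of £289 beats the £2719 the firm would lose by shutting down; producing recovers £2430 of fixed cost.

Profit = -£289 at y = 9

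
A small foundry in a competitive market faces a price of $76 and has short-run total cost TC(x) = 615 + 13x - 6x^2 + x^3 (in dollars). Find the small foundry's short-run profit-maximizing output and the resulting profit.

AVC = 13 - 6x + x^2 has its minimum $4 at x = 3; price $76 clears that bar, so the firm operates.
With MC = 13 - 12x + 3x^2, P = MC on the upward-sloping part at x* = 7.
TR = 76·7 = 532. TC = 615 + 140 = 755. Profit = 532 − 755 = -$223.
Shutting down would mean losing the fixed cost of $615, so operating at a loss of $223 is better by $392.

Profit = -$223 at x = 7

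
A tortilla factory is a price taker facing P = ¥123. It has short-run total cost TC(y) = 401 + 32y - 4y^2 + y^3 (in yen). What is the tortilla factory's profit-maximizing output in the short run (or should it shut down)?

Strip out fixed cost: VC = 32y - 4y^2 + y^3. Then AVC = 32 - 4y + y^2 and MC = 32 - 8y + 3y^2.
AVC hits its minimum where MC = AVC, at y = 2, giving min AVC = 32 - 4·2 + 2^2 = ¥28.
Because ¥123 ≥ ¥28, revenue can cover variable cost; the firm operates.
Set P = MC: 123 = 32 - 8y + 3y^2 → -91 - 8y + 3y^2 = 0. The roots are y = -13/3 and y = 7; the profit-maximizing output is on the rising part of MC, so y* = 7.
Check: AVC at y = 7 is ¥53 ≤ P, so revenue covers variable cost.
Profit = P·y − TC = 123·7 − 772 = ¥89.

Produce at y = 7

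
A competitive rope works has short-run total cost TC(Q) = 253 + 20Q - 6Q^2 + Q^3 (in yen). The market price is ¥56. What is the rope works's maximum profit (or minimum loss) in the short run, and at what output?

Profit = -¥37 at Q = 6

AVC = 20 - 6Q + Q^2; min AVC = ¥11 at Q = 3. Since P = ¥56 ≥ min AVC, the firm produces.
With MC = 20 - 12Q + 3Q^2, P = MC on the upward-sloping part at Q* = 6.
TR = 56·6 = 336. TC = 253 + 120 = 373. Profit = 336 − 373 = -¥37.
By producing, the firm covers all variable cost plus ¥216 of fixed cost; shutting down would lose the full ¥253.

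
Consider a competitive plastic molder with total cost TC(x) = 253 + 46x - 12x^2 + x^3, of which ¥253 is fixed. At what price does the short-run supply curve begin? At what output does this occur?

¥10 per unit, at x = 6

The firm shuts down when price falls below the minimum of average variable cost. AVC = VC/x = 46 - 12x + x^2.
dAVC/dx = -12 + 2x = 0 gives x = 6. min AVC = 46 - 12·6 + 6^2 = 10.
So the shutdown price is ¥10.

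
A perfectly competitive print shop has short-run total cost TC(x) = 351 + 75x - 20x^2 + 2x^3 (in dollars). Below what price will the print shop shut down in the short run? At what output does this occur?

$25 per unit, at x = 5

The shutdown price is the minimum of AVC. VC = 75x - 20x^2 + 2x^3, so AVC = 75 - 20x + 2x^2.
dAVC/dx = -20 + 4x = 0 gives x = 5. min AVC = 75 - 20·5 + 2·5^2 = 25.
The firm shuts down for any P below $25.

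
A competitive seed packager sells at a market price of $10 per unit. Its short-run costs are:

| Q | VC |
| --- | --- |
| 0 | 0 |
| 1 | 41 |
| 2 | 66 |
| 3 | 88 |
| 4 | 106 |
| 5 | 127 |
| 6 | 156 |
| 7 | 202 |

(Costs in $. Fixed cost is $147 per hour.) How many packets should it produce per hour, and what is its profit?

Tabulate TR − TC: Q=0: -147; Q=1: -178; Q=2: -193; Q=3: -205; Q=4: -213; Q=5: -224; Q=6: -243; Q=7: -279.
Profit is highest at Q = 0. Equivalently, the lowest AVC in the table is 127/5 ≈ $25.40 at Q = 5, and P = $10 falls below it — price never covers variable cost, so the firm shuts down and loses only its fixed cost.

Q = 0 (shut down); profit = -$147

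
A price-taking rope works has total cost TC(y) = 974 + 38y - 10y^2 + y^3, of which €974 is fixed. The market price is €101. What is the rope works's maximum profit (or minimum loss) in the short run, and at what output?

Profit = -€326 at y = 9

AVC = 38 - 10y + y^2 has its minimum €13 at y = 5; price €101 clears that bar, so the firm operates.
With MC = 38 - 20y + 3y^2, P = MC on the upward-sloping part at y* = 9.
TR = 101·9 = 909. TC = 974 + 261 = 1235. Profit = 909 − 1235 = -€326.
That loss of €326 beats the €974 the firm would lose by shutting down; producing recovers €648 of fixed cost.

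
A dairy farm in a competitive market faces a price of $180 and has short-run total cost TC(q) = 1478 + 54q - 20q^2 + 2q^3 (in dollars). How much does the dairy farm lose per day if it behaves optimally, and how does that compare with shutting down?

Profit = -$182 at q = 9

AVC = 54 - 20q + 2q^2 has its minimum $4 at q = 5; price $180 clears that bar, so the firm operates.
With MC = 54 - 40q + 6q^2, P = MC on the upward-sloping part at q* = 9.
TR = 180·9 = 1620. TC = 1478 + 324 = 1802. Profit = 1620 − 1802 = -$182.
That loss of $182 beats the $1478 the firm would lose by shutting down; producing recovers $1296 of fixed cost.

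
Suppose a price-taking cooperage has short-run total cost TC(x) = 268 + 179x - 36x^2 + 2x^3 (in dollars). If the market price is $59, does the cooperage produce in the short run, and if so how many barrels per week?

Produce at x = 10

Strip out fixed cost: VC = 179x - 36x^2 + 2x^3. Then AVC = 179 - 36x + 2x^2 and MC = 179 - 72x + 6x^2.
AVC is minimized where dAVC/dx = -36 + 4x = 0, at x = 9; min AVC = 179 - 36·9 + 2·9^2 = $17.
P = $59 exceeds min AVC = $17, so the firm stays open.
P = MC gives 120 - 72x + 6x^2 = 0, with roots 2 and 10. Take the larger (rising MC): x* = 10.
Check: AVC at x = 10 is $19 ≤ P, so revenue covers variable cost.
Profit = P·x − TC = 59·10 − 458 = $132.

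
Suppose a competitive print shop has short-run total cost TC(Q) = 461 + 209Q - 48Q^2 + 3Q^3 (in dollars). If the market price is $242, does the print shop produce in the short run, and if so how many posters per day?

From TC, MC = TC'(Q) = 209 - 96Q + 9Q^2 and AVC = VC/Q = 209 - 48Q + 3Q^2.
AVC is minimized where dAVC/dQ = -48 + 6Q = 0, at Q = 8; min AVC = 209 - 48·8 + 3·8^2 = $17.
Since P = $242 ≥ min AVC = $17, price covers variable cost and the firm should produce.
Set P = MC: 242 = 209 - 96Q + 9Q^2 → -33 - 96Q + 9Q^2 = 0. The roots are Q = -1/3 and Q = 11; the profit-maximizing output is on the rising part of MC, so Q* = 11.
Check: AVC at Q = 11 is $44 ≤ P, so revenue covers variable cost.
Profit = P·Q − TC = 242·11 − 945 = $1717.

Produce at Q = 11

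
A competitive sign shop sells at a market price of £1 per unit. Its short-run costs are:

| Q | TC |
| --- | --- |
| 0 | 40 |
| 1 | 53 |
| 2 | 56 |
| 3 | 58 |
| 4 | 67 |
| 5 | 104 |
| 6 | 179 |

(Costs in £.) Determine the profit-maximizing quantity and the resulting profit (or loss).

Q = 0 (shut down); profit = -£40

Compute π = P·Q − TC at each output: Q=0: -40; Q=1: -52; Q=2: -54; Q=3: -55; Q=4: -63; Q=5: -99; Q=6: -173.
Profit is highest at Q = 0. Equivalently, the lowest AVC in the table is 18/3 ≈ £6 at Q = 3, and P = £1 falls below it — price never covers variable cost, so the firm shuts down and loses only its fixed cost.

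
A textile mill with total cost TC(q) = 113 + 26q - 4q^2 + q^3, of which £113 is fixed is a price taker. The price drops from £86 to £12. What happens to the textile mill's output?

MC = 26 - 8q + 3q^2; the shutdown threshold is min AVC = £22 (at q = 2).
At P = £86 ≥ min AVC, set P = MC on the rising branch: q = 6.
At P = £12 < min AVC = £22, price no longer covers variable cost at any output, so the firm shuts down: q = 0.

Output falls from 6 to 0 (the firm shuts down)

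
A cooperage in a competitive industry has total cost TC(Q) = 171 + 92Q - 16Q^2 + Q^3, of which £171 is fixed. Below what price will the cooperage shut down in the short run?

£28 per unit

Short-run supply begins at min AVC. From VC = 92Q - 16Q^2 + Q^3, AVC = 92 - 16Q + Q^2.
dAVC/dQ = -16 + 2Q = 0 gives Q = 8. min AVC = 92 - 16·8 + 8^2 = 28.
So the shutdown price is £28.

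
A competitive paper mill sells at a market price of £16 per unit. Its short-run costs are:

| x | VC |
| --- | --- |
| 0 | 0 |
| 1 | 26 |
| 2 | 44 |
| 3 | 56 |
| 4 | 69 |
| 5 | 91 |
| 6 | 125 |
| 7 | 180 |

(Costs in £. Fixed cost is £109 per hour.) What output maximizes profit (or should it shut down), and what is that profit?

x = 0 (shut down); profit = -£109

Tabulate TR − TC: x=0: -109; x=1: -119; x=2: -121; x=3: -117; x=4: -114; x=5: -120; x=6: -138; x=7: -177.
Profit is highest at x = 0. Equivalently, the lowest AVC in the table is 69/4 ≈ £17.25 at x = 4, and P = £16 falls below it — price never covers variable cost, so the firm shuts down and loses only its fixed cost.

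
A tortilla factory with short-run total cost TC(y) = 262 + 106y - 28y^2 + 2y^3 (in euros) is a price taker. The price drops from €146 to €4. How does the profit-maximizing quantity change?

Output falls from 10 to 0 (the firm shuts down)

MC = 106 - 56y + 6y^2; the shutdown threshold is min AVC = €8 (at y = 7).
With P = €146 above the shutdown price, P = MC gives y = 10.
At P = €4 < min AVC = €8, price no longer covers variable cost at any output, so the firm shuts down: y = 0.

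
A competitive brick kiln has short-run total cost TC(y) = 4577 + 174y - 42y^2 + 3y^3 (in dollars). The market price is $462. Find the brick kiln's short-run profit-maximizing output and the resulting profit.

AVC = 174 - 42y + 3y^2 has its minimum $27 at y = 7; price $462 clears that bar, so the firm operates.
With MC = 174 - 84y + 9y^2, P = MC on the upward-sloping part at y* = 12.
TR = 462·12 = 5544. TC = 4577 + 1224 = 5801. Profit = 5544 − 5801 = -$257.
That loss of $257 beats the $4577 the firm would lose by shutting down; producing recovers $4320 of fixed cost.

Profit = -$257 at y = 12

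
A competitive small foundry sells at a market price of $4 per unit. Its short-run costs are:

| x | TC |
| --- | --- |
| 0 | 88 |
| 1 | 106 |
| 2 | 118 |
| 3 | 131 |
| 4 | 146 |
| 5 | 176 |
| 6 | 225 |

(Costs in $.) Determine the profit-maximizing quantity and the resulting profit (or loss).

Compute π = P·x − TC at each output: x=0: -88; x=1: -102; x=2: -110; x=3: -119; x=4: -130; x=5: -156; x=6: -201.
Profit is highest at x = 0. Equivalently, the lowest AVC in the table is 43/3 ≈ $14.33 at x = 3, and P = $4 falls below it — price never covers variable cost, so the firm shuts down and loses only its fixed cost.

x = 0 (shut down); profit = -$88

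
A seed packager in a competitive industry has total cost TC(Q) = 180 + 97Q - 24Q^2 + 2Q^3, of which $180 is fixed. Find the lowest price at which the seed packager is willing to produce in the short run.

$25 per unit

The firm shuts down when price falls below the minimum of average variable cost. AVC = VC/Q = 97 - 24Q + 2Q^2.
At the minimum of AVC, MC = AVC. MC = 97 - 48Q + 6Q^2; setting MC = AVC gives 4Q^2 - 24Q = 0, so Q = 6. min AVC = 25.
For P < $25 the firm produces nothing.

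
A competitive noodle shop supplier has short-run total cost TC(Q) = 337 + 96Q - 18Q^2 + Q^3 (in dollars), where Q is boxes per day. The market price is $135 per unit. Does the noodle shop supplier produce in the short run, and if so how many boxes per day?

Produce at Q = 13

From TC, MC = TC'(Q) = 96 - 36Q + 3Q^2 and AVC = VC/Q = 96 - 18Q + Q^2.
AVC hits its minimum where MC = AVC, at Q = 9, giving min AVC = 96 - 18·9 + 9^2 = $15.
Since P = $135 ≥ min AVC = $15, price covers variable cost and the firm should produce.
Solving P = MC: -39 - 36Q + 3Q^2 = 0 ⇒ Q = -1 or 13. On the upward-sloping branch, Q* = 13.
Check: AVC at Q = 13 is $31 ≤ P, so revenue covers variable cost.
Profit = P·Q − TC = 135·13 − 740 = $1015.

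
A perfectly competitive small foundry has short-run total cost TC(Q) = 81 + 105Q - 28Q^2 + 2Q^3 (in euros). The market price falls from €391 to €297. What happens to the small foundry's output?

MC = 105 - 56Q + 6Q^2; the shutdown threshold is min AVC = €7 (at Q = 7).
With P = €391 above the shutdown price, P = MC gives Q = 13.
At P = €297 ≥ min AVC, set P = MC: Q = 12. The firm stays open but cuts output.

Output falls from 13 to 12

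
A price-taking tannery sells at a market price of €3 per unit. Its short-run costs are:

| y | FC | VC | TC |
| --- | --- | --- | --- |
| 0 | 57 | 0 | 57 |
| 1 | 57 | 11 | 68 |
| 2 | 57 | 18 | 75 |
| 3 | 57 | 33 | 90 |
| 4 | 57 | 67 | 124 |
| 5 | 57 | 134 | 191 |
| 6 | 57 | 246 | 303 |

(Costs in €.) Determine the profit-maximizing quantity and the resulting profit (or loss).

Compute π = P·y − TC at each output: y=0: -57; y=1: -65; y=2: -69; y=3: -81; y=4: -112; y=5: -176; y=6: -285.
Profit is highest at y = 0. Equivalently, the lowest AVC in the table is 18/2 ≈ €9 at y = 2, and P = €3 falls below it — price never covers variable cost, so the firm shuts down and loses only its fixed cost.

y = 0 (shut down); profit = -€57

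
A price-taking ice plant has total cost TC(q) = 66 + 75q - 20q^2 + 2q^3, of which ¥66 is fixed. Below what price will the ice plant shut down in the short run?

¥25 per unit

The firm shuts down when price falls below the minimum of average variable cost. AVC = VC/q = 75 - 20q + 2q^2.
dAVC/dq = -20 + 4q = 0 gives q = 5. min AVC = 75 - 20·5 + 2·5^2 = 25.
The firm shuts down for any P below ¥25.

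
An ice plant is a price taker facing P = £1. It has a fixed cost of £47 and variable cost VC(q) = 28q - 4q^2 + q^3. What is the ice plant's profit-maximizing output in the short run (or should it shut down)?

Shut down

From TC, MC = TC'(q) = 28 - 8q + 3q^2 and AVC = VC/q = 28 - 4q + q^2.
AVC is minimized where dAVC/dq = -4 + 2q = 0, at q = 2; min AVC = 28 - 4·2 + 2^2 = £24.
P = £1 lies below min AVC = £24; no output level covers variable cost.
Best response: produce nothing and absorb the £47 fixed cost.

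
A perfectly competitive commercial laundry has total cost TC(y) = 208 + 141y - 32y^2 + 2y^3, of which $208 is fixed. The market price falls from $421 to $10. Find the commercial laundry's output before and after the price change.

MC = 141 - 64y + 6y^2; the shutdown threshold is min AVC = $13 (at y = 8).
With P = $421 above the shutdown price, P = MC gives y = 14.
At P = $10 < min AVC = $13, price no longer covers variable cost at any output, so the firm shuts down: y = 0.

Output falls from 14 to 0 (the firm shuts down)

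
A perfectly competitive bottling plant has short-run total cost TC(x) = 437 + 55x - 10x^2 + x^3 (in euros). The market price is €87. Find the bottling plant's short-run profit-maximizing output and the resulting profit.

Profit = -€53 at x = 8

AVC = 55 - 10x + x^2 has its minimum €30 at x = 5; price €87 clears that bar, so the firm operates.
MC = 55 - 20x + 3x^2. Setting P = MC and taking the root on the rising branch gives x* = 8.
TR = 87·8 = 696. TC = 437 + 312 = 749. Profit = 696 − 749 = -€53.
That loss of €53 beats the €437 the firm would lose by shutting down; producing recovers €384 of fixed cost.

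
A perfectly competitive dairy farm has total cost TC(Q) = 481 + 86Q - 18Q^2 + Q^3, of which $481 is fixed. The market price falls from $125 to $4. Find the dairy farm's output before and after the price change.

MC = 86 - 36Q + 3Q^2; the shutdown threshold is min AVC = $5 (at Q = 9).
At P = $125 ≥ min AVC, set P = MC on the rising branch: Q = 13.
At P = $4 < min AVC = $5, price no longer covers variable cost at any output, so the firm shuts down: Q = 0.

Output falls from 13 to 0 (the firm shuts down)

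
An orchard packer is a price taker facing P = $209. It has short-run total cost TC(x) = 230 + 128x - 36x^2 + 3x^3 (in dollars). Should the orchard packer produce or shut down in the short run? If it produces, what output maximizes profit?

Strip out fixed cost: VC = 128x - 36x^2 + 3x^3. Then AVC = 128 - 36x + 3x^2 and MC = 128 - 72x + 9x^2.
AVC hits its minimum where MC = AVC, at x = 6, giving min AVC = 128 - 36·6 + 3·6^2 = $20.
Because $209 ≥ $20, revenue can cover variable cost; the firm operates.
Solving P = MC: -81 - 72x + 9x^2 = 0 ⇒ x = -1 or 9. On the upward-sloping branch, x* = 9.
Check: AVC at x = 9 is $47 ≤ P, so revenue covers variable cost.
Profit = P·x − TC = 209·9 − 653 = $1228.

Produce at x = 9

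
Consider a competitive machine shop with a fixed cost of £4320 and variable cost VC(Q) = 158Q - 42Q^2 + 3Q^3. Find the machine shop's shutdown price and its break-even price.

AVC = 158 - 42Q + 3Q^2; minimized at Q = 7, giving min AVC = £11. That is the shutdown price.
ATC = 4320/Q + 158 - 42Q + 3Q^2. Setting dATC/dQ = −4320/Q^2 − 42 + 6Q = 0 gives Q = 12 (since 6·12^3 − 42·12^2 = 4320).
min ATC = 4320/12 + 158 − 42·12 + 3·12^2 = £446. That is the break-even price.
For £11 ≤ P < £446 the firm produces at a loss; below £11 it shuts down.

Shutdown price = £11; break-even price = £446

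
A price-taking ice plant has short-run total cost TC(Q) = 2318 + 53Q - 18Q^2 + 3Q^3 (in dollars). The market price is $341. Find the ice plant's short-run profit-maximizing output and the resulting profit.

Profit = -$398 at Q = 8

AVC = 53 - 18Q + 3Q^2; min AVC = $26 at Q = 3. Since P = $341 ≥ min AVC, the firm produces.
MC = 53 - 36Q + 9Q^2. Setting P = MC and taking the root on the rising branch gives Q* = 8.
TR = 341·8 = 2728. TC = 2318 + 808 = 3126. Profit = 2728 − 3126 = -$398.
By producing, the firm covers all variable cost plus $1920 of fixed cost; shutting down would lose the full $2318.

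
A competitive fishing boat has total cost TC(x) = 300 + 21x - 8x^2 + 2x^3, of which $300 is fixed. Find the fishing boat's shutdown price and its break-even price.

Shutdown price = min AVC. AVC = 21 - 8x + 2x^2, with vertex at x = 2 and minimum $13.
ATC = 300/x + 21 - 8x + 2x^2. Setting dATC/dx = −300/x^2 − 8 + 4x = 0 gives x = 5 (since 4·5^3 − 8·5^2 = 300).
min ATC = 300/5 + 21 − 8·5 + 2·5^2 = $91. That is the break-even price.
Between these two prices the firm operates at a loss; above $91 it earns a profit.

Shutdown price = $13; break-even price = $91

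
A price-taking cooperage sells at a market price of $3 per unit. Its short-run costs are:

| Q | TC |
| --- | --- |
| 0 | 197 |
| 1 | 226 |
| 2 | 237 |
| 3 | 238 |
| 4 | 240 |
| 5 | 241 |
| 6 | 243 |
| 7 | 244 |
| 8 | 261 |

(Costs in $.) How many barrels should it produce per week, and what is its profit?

Profit at each row (π = 3Q − TC): Q=0: -197; Q=1: -223; Q=2: -231; Q=3: -229; Q=4: -228; Q=5: -226; Q=6: -225; Q=7: -223; Q=8: -237.
Profit is highest at Q = 0. Equivalently, the lowest AVC in the table is 47/7 ≈ $6.71 at Q = 7, and P = $3 falls below it — price never covers variable cost, so the firm shuts down and loses only its fixed cost.

Q = 0 (shut down); profit = -$197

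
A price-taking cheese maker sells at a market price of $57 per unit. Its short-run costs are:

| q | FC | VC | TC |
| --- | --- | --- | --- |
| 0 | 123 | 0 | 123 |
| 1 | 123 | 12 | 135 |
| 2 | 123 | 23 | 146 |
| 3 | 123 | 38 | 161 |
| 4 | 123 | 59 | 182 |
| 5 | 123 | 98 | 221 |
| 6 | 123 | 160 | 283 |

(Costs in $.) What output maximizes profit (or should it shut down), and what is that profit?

q = 5; profit = $64

Tabulate TR − TC: q=0: -123; q=1: -78; q=2: -32; q=3: 10; q=4: 46; q=5: 64; q=6: 59.
Profit is maximized at q = 5. AVC there is 98/5 = $19.60 ≤ P, so producing beats shutting down (which would give -$123).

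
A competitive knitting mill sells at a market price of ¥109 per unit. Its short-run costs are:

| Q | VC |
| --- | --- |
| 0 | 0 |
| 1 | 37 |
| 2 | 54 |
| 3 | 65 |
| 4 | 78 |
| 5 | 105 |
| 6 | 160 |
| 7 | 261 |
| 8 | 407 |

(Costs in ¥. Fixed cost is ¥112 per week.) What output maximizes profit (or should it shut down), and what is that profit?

Q = 7; profit = ¥390

Compute π = P·Q − TC at each output: Q=0: -112; Q=1: -40; Q=2: 52; Q=3: 150; Q=4: 246; Q=5: 328; Q=6: 382; Q=7: 390; Q=8: 353.
Profit is maximized at Q = 7. AVC there is 261/7 = ¥37.29 ≤ P, so producing beats shutting down (which would give -¥112).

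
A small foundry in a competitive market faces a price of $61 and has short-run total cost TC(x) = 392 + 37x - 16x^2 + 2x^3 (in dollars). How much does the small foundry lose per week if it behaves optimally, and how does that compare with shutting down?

AVC = 37 - 16x + 2x^2 has its minimum $5 at x = 4; price $61 clears that bar, so the firm operates.
MC = 37 - 32x + 6x^2. Setting P = MC and taking the root on the rising branch gives x* = 6.
TR = 61·6 = 366. TC = 392 + 78 = 470. Profit = 366 − 470 = -$104.
That loss of $104 beats the $392 the firm would lose by shutting down; producing recovers $288 of fixed cost.

Profit = -$104 at x = 6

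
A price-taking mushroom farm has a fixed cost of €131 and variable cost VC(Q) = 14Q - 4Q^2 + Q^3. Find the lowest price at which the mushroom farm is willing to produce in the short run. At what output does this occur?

€10 per unit, at Q = 2

The shutdown price is the minimum of AVC. VC = 14Q - 4Q^2 + Q^3, so AVC = 14 - 4Q + Q^2.
dAVC/dQ = -4 + 2Q = 0 gives Q = 2. min AVC = 14 - 4·2 + 2^2 = 10.
So the shutdown price is €10.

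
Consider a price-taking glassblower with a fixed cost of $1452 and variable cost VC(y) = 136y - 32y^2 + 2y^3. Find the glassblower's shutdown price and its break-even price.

Shutdown price = min AVC. AVC = 136 - 32y + 2y^2, with vertex at y = 8 and minimum $8.
ATC = 1452/y + 136 - 32y + 2y^2. Setting dATC/dy = −1452/y^2 − 32 + 4y = 0 gives y = 11 (since 4·11^3 − 32·11^2 = 1452).
min ATC = 1452/11 + 136 − 32·11 + 2·11^2 = $158. That is the break-even price.
Between these two prices the firm operates at a loss; above $158 it earns a profit.

Shutdown price = $8; break-even price = $158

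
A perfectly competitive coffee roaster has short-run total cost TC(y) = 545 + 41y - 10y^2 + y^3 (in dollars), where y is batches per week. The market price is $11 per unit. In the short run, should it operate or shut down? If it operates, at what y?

Variable cost is VC = 41y - 10y^2 + y^3, so AVC = VC/y = 41 - 10y + y^2 and MC = dTC/dy = 41 - 20y + 3y^2.
AVC is minimized where dAVC/dy = -10 + 2y = 0, at y = 5; min AVC = 41 - 10·5 + 5^2 = $16.
Since P = $11 < min AVC = $16, price fails to cover variable cost at any output.
The firm minimizes its loss by shutting down and losing only its fixed cost of $545.

Shut down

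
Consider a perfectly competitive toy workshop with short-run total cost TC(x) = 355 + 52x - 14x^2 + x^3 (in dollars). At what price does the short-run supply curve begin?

The shutdown price is the minimum of AVC. VC = 52x - 14x^2 + x^3, so AVC = 52 - 14x + x^2.
At the minimum of AVC, MC = AVC. MC = 52 - 28x + 3x^2; setting MC = AVC gives 2x^2 - 14x = 0, so x = 7. min AVC = 3.
So the shutdown price is $3.

$3 per unit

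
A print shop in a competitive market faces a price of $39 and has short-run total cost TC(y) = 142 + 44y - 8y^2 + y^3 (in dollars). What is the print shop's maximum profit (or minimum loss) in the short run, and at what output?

Profit = -$92 at y = 5

AVC = 44 - 8y + y^2; min AVC = $28 at y = 4. Since P = $39 ≥ min AVC, the firm produces.
With MC = 44 - 16y + 3y^2, P = MC on the upward-sloping part at y* = 5.
TR = 39·5 = 195. TC = 142 + 145 = 287. Profit = 195 − 287 = -$92.
Shutting down would mean losing the fixed cost of $142, so operating at a loss of $92 is better by $50.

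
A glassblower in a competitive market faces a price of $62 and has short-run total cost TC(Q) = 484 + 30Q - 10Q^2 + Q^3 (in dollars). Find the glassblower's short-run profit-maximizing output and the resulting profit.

Profit = -$100 at Q = 8

AVC = 30 - 10Q + Q^2; min AVC = $5 at Q = 5. Since P = $62 ≥ min AVC, the firm produces.
MC = 30 - 20Q + 3Q^2. Setting P = MC and taking the root on the rising branch gives Q* = 8.
TR = 62·8 = 496. TC = 484 + 112 = 596. Profit = 496 − 596 = -$100.
That loss of $100 beats the $484 the firm would lose by shutting down; producing recovers $384 of fixed cost.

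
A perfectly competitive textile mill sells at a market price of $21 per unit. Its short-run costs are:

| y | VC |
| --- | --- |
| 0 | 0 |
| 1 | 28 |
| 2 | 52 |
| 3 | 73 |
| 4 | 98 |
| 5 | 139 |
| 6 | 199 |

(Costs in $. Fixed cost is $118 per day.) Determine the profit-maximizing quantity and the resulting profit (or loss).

y = 0 (shut down); profit = -$118

Profit at each row (π = 21y − TC): y=0: -118; y=1: -125; y=2: -128; y=3: -128; y=4: -132; y=5: -152; y=6: -191.
Profit is highest at y = 0. Equivalently, the lowest AVC in the table is 73/3 ≈ $24.33 at y = 3, and P = $21 falls below it — price never covers variable cost, so the firm shuts down and loses only its fixed cost.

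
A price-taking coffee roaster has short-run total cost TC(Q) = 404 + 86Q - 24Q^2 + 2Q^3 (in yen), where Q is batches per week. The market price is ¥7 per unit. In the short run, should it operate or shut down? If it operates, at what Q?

Shut down

Variable cost is VC = 86Q - 24Q^2 + 2Q^3, so AVC = VC/Q = 86 - 24Q + 2Q^2 and MC = dTC/dQ = 86 - 48Q + 6Q^2.
The AVC parabola has its vertex at Q = 24/4 = 6, where AVC = 86 - 24·6 + 2·6^2 = ¥14.
Since P = ¥7 < min AVC = ¥14, price fails to cover variable cost at any output.
Shutting down limits the loss to fixed cost, ¥404.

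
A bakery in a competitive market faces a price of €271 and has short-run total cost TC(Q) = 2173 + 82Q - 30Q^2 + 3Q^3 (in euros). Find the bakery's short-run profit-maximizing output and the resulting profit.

Profit = -€229 at Q = 9

AVC = 82 - 30Q + 3Q^2 has its minimum €7 at Q = 5; price €271 clears that bar, so the firm operates.
MC = 82 - 60Q + 9Q^2. Setting P = MC and taking the root on the rising branch gives Q* = 9.
TR = 271·9 = 2439. TC = 2173 + 495 = 2668. Profit = 2439 − 2668 = -€229.
Shutting down would mean losing the fixed cost of €2173, so operating at a loss of €229 is better by €1944.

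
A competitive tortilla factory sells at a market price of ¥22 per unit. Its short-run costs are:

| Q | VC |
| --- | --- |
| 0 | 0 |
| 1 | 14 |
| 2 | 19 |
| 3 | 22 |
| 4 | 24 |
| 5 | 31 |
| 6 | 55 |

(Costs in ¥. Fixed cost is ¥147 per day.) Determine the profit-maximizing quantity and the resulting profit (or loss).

Q = 5; profit = -¥68

Profit at each row (π = 22Q − TC): Q=0: -147; Q=1: -139; Q=2: -122; Q=3: -103; Q=4: -83; Q=5: -68; Q=6: -70.
Profit is maximized at Q = 5. AVC there is 31/5 = ¥6.20 ≤ P, so producing beats shutting down (which would give -¥147).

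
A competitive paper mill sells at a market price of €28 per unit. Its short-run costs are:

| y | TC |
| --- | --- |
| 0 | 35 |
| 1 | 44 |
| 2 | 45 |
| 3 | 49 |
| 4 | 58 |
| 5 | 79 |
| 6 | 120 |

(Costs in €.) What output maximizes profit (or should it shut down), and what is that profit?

y = 5; profit = €61

Tabulate TR − TC: y=0: -35; y=1: -16; y=2: 11; y=3: 35; y=4: 54; y=5: 61; y=6: 48.
Profit is maximized at y = 5. AVC there is 44/5 = €8.80 ≤ P, so producing beats shutting down (which would give -€35).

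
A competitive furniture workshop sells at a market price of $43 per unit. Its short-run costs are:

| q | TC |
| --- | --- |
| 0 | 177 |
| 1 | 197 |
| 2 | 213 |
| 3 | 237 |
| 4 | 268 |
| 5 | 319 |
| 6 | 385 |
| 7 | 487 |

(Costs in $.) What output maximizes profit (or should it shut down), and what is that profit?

Compute π = P·q − TC at each output: q=0: -177; q=1: -154; q=2: -127; q=3: -108; q=4: -96; q=5: -104; q=6: -127; q=7: -186.
Profit is maximized at q = 4. AVC there is 91/4 = $22.75 ≤ P, so producing beats shutting down (which would give -$177).

q = 4; profit = -$96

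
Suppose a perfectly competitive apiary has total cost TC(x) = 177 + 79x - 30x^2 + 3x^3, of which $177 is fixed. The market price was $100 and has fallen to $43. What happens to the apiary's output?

Output falls from 7 to 6

MC = 79 - 60x + 9x^2; the shutdown threshold is min AVC = $4 (at x = 5).
At P = $100 ≥ min AVC, set P = MC on the rising branch: x = 7.
At P = $43 ≥ min AVC, set P = MC: x = 6. The firm stays open but cuts output.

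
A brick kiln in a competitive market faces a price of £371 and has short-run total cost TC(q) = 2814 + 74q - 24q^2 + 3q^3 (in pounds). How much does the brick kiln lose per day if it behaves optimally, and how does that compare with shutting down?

AVC = 74 - 24q + 3q^2; min AVC = £26 at q = 4. Since P = £371 ≥ min AVC, the firm produces.
With MC = 74 - 48q + 9q^2, P = MC on the upward-sloping part at q* = 9.
TR = 371·9 = 3339. TC = 2814 + 909 = 3723. Profit = 3339 − 3723 = -£384.
That loss of £384 beats the £2814 the firm would lose by shutting down; producing recovers £2430 of fixed cost.

Profit = -£384 at q = 9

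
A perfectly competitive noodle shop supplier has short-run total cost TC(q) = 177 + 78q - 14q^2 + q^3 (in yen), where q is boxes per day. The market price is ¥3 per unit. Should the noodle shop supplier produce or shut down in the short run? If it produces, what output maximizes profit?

Shut down

Strip out fixed cost: VC = 78q - 14q^2 + q^3. Then AVC = 78 - 14q + q^2 and MC = 78 - 28q + 3q^2.
AVC hits its minimum where MC = AVC, at q = 7, giving min AVC = 78 - 14·7 + 7^2 = ¥29.
Since P = ¥3 < min AVC = ¥29, price fails to cover variable cost at any output.
The firm minimizes its loss by shutting down and losing only its fixed cost of ¥177.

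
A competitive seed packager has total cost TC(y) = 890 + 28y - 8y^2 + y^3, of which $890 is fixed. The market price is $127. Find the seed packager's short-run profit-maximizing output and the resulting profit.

AVC = 28 - 8y + y^2; min AVC = $12 at y = 4. Since P = $127 ≥ min AVC, the firm produces.
With MC = 28 - 16y + 3y^2, P = MC on the upward-sloping part at y* = 9.
TR = 127·9 = 1143. TC = 890 + 333 = 1223. Profit = 1143 − 1223 = -$80.
That loss of $80 beats the $890 the firm would lose by shutting down; producing recovers $810 of fixed cost.

Profit = -$80 at y = 9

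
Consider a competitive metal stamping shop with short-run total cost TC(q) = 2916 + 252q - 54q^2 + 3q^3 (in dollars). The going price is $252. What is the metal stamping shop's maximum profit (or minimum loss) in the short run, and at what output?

AVC = 252 - 54q + 3q^2; min AVC = $9 at q = 9. Since P = $252 ≥ min AVC, the firm produces.
With MC = 252 - 108q + 9q^2, P = MC on the upward-sloping part at q* = 12.
TR = 252·12 = 3024. TC = 2916 + 432 = 3348. Profit = 3024 − 3348 = -$324.
That loss of $324 beats the $2916 the firm would lose by shutting down; producing recovers $2592 of fixed cost.

Profit = -$324 at q = 12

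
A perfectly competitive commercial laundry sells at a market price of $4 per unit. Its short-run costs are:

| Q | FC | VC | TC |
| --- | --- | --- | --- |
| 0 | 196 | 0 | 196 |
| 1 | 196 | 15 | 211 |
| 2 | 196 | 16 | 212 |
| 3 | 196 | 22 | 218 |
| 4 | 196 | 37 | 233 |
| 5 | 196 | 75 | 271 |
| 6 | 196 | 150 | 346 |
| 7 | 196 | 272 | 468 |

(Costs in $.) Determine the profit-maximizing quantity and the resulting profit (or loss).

Compute π = P·Q − TC at each output: Q=0: -196; Q=1: -207; Q=2: -204; Q=3: -206; Q=4: -217; Q=5: -251; Q=6: -322; Q=7: -440.
Profit is highest at Q = 0. Equivalently, the lowest AVC in the table is 22/3 ≈ $7.33 at Q = 3, and P = $4 falls below it — price never covers variable cost, so the firm shuts down and loses only its fixed cost.

Q = 0 (shut down); profit = -$196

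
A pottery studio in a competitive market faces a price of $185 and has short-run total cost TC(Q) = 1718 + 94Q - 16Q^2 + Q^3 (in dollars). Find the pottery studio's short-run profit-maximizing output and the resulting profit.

AVC = 94 - 16Q + Q^2 has its minimum $30 at Q = 8; price $185 clears that bar, so the firm operates.
With MC = 94 - 32Q + 3Q^2, P = MC on the upward-sloping part at Q* = 13.
TR = 185·13 = 2405. TC = 1718 + 715 = 2433. Profit = 2405 − 2433 = -$28.
Shutting down would mean losing the fixed cost of $1718, so operating at a loss of $28 is better by $1690.

Profit = -$28 at Q = 13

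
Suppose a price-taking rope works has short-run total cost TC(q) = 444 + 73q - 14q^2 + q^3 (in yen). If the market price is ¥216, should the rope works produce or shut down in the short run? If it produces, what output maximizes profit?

Produce at q = 13

From TC, MC = TC'(q) = 73 - 28q + 3q^2 and AVC = VC/q = 73 - 14q + q^2.
AVC is minimized where dAVC/dq = -14 + 2q = 0, at q = 7; min AVC = 73 - 14·7 + 7^2 = ¥24.
P = ¥216 exceeds min AVC = ¥24, so the firm stays open.
P = MC gives -143 - 28q + 3q^2 = 0, with roots -11/3 and 13. Take the larger (rising MC): q* = 13.
Check: AVC at q = 13 is ¥60 ≤ P, so revenue covers variable cost.
Profit = P·q − TC = 216·13 − 1224 = ¥1584.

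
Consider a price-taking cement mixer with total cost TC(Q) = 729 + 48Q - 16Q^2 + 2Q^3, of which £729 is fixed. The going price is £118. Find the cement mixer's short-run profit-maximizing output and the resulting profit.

Profit = -£141 at Q = 7

AVC = 48 - 16Q + 2Q^2 has its minimum £16 at Q = 4; price £118 clears that bar, so the firm operates.
MC = 48 - 32Q + 6Q^2. Setting P = MC and taking the root on the rising branch gives Q* = 7.
TR = 118·7 = 826. TC = 729 + 238 = 967. Profit = 826 − 967 = -£141.
By producing, the firm covers all variable cost plus £588 of fixed cost; shutting down would lose the full £729.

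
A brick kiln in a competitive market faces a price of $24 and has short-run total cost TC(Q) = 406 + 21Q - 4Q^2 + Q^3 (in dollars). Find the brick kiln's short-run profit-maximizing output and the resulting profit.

Profit = -$388 at Q = 3

AVC = 21 - 4Q + Q^2 has its minimum $17 at Q = 2; price $24 clears that bar, so the firm operates.
With MC = 21 - 8Q + 3Q^2, P = MC on the upward-sloping part at Q* = 3.
TR = 24·3 = 72. TC = 406 + 54 = 460. Profit = 72 − 460 = -$388.
Shutting down would mean losing the fixed cost of $406, so operating at a loss of $388 is better by $18.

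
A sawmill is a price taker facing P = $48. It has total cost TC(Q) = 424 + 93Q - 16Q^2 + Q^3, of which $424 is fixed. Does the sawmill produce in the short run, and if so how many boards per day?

From TC, MC = TC'(Q) = 93 - 32Q + 3Q^2 and AVC = VC/Q = 93 - 16Q + Q^2.
AVC hits its minimum where MC = AVC, at Q = 8, giving min AVC = 93 - 16·8 + 8^2 = $29.
Since P = $48 ≥ min AVC = $29, price covers variable cost and the firm should produce.
Solving P = MC: 45 - 32Q + 3Q^2 = 0 ⇒ Q = 5/3 or 9. On the upward-sloping branch, Q* = 9.
Check: AVC at Q = 9 is $30 ≤ P, so revenue covers variable cost.
Profit = P·Q − TC = 48·9 − 694 = -$262, a loss, but smaller than the $424 fixed cost the firm would lose by shutting down.

Produce at Q = 9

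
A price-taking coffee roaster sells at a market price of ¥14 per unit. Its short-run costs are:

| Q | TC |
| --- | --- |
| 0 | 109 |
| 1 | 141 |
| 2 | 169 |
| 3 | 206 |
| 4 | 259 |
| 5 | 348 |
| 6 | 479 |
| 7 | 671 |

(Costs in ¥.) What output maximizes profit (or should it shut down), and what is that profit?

Q = 0 (shut down); profit = -¥109

Tabulate TR − TC: Q=0: -109; Q=1: -127; Q=2: -141; Q=3: -164; Q=4: -203; Q=5: -278; Q=6: -395; Q=7: -573.
Profit is highest at Q = 0. Equivalently, the lowest AVC in the table is 60/2 ≈ ¥30 at Q = 2, and P = ¥14 falls below it — price never covers variable cost, so the firm shuts down and loses only its fixed cost.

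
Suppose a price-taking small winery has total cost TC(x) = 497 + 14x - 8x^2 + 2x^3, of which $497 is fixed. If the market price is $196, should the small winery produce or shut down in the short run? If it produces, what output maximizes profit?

Produce at x = 7

Variable cost is VC = 14x - 8x^2 + 2x^3, so AVC = VC/x = 14 - 8x + 2x^2 and MC = dTC/dx = 14 - 16x + 6x^2.
The AVC parabola has its vertex at x = 8/4 = 2, where AVC = 14 - 8·2 + 2·2^2 = $6.
Because $196 ≥ $6, revenue can cover variable cost; the firm operates.
Solving P = MC: -182 - 16x + 6x^2 = 0 ⇒ x = -13/3 or 7. On the upward-sloping branch, x* = 7.
Check: AVC at x = 7 is $56 ≤ P, so revenue covers variable cost.
Profit = P·x − TC = 196·7 − 889 = $483.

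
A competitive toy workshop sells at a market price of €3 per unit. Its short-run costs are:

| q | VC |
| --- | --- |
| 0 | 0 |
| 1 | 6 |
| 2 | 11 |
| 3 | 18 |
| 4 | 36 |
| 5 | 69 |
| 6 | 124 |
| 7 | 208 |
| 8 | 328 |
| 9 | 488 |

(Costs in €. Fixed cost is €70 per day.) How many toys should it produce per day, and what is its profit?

q = 0 (shut down); profit = -€70

Tabulate TR − TC: q=0: -70; q=1: -73; q=2: -75; q=3: -79; q=4: -94; q=5: -124; q=6: -176; q=7: -257; q=8: -374; q=9: -531.
Profit is highest at q = 0. Equivalently, the lowest AVC in the table is 11/2 ≈ €5.50 at q = 2, and P = €3 falls below it — price never covers variable cost, so the firm shuts down and loses only its fixed cost.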